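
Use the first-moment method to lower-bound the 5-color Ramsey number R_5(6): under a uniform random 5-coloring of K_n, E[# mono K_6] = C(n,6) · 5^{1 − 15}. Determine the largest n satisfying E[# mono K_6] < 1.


We need C(n, 6) · 5^{1 − 15} < 1, i.e. C(n, 6) < 5^{15 − 1} = 6103515625.
Check values of n near the boundary:
  n = 124: C(124, 6) = 4465475476; 4465475476 < 6103515625? YES
  n = 125: C(125, 6) = 4690625500; 4690625500 < 6103515625? YES
  n = 126: C(126, 6) = 4925156775; 4925156775 < 6103515625? YES
  n = 127: C(127, 6) = 5169379425; 5169379425 < 6103515625? YES
  n = 128: C(128, 6) = 5423611200; 5423611200 < 6103515625? YES
  n = 129: C(129, 6) = 5688177600; 5688177600 < 6103515625? YES
  n = 130: C(130, 6) = 5963412000; 5963412000 < 6103515625? YES
  n = 131: C(131, 6) = 6249655776; 6249655776 < 6103515625? NO
  n = 132: C(132, 6) = 6547258432; 6547258432 < 6103515625? NO
  n = 133: C(133, 6) = 6856577728; 6856577728 < 6103515625? NO
The largest n with C(n, 6) < 6103515625 is n = 130 (where E[X] = 47707296/48828125 ≈ 0.9770). Hence R_5(6) > 130, i.e. R_5(6) ≥ 131.

Largest n = 130; hence R_5(6) > 130.


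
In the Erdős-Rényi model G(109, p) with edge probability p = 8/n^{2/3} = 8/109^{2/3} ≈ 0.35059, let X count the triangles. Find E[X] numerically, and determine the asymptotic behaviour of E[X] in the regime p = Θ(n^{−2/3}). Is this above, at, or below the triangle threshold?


Number of potential triangles: C(109, 3) = 209934.
Each occurs with probability p³ ≈ (0.35059)³ ≈ 4.3094016e-02.
By linearity: E[X] = C(109, 3)·p³ ≈ 209934 · 4.3094016e-02 ≈ 9046.89908.
Since α = 2/3 < 1, p = c/n^{2/3} ≫ 1/n is above the triangle threshold p ~ 1/n. Asymptotically E[X] ~ (c³/6)·n^{3(1−α)} = (8³/6)·n^{1} → ∞; triangles are abundant w.h.p.

E[X] ≈ 9046.89908; in regime p = Θ(1/n^{2/3}) E[X] diverges (above the triangle threshold p ~ 1/n).


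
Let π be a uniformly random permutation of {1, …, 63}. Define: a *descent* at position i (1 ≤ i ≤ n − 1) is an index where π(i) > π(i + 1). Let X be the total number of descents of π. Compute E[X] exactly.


Write X = Σ X_I over i = 1, …, 62, with X_I the indicator of one descent.
There are 62 indicators.
For each fixed i, the pair (π(i), π(i+1)) is a uniformly random ordered pair of distinct values from {1, …, 63}; by symmetry P[π(i) > π(i+1)] = 1/2.
By linearity: E[X] = 62 · (1/2) = (63 − 1) · (1/2) = 31 ≈ 31.000000.

E[X] = 31 = 31.000000.


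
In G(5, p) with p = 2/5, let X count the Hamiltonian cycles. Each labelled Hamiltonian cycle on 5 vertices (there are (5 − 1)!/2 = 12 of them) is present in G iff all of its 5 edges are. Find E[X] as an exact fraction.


K_5 has (5 − 1)!/2 = 12 labelled Hamiltonian cycles.
For each such Hamiltonian cycle H, let X_H = 1 if all 5 edges of H are present in G. Then P[X_H = 1] = p^{5} = (2/5)^{5} = 32/3125.
By linearity of expectation: E[X] = Σ_H E[X_H] = 12 · p^{5} = 12 · 32/3125 = 384/3125.
Numerically: E[X] ≈ 0.12288.

E[X] = 12 · (2/5)^{5} = 384/3125 ≈ 0.12288.


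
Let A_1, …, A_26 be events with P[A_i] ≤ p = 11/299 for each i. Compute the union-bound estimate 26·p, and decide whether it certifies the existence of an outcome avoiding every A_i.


Union bound: P[∪_{i=1}^{26} A_i] ≤ Σ_i P[A_i] ≤ 26·p = 26·(11/299) = 22/23.
Numerically: 22/23 ≈ 0.956522.
Is 22/23 < 1? YES.
Since P[∪ A_i] ≤ 22/23 < 1, the complement has P[∩ A_i^c] ≥ 1 − 22/23 = 1/23 > 0, so some outcome avoids every A_i.

26·p = 22/23 ≈ 0.956522; existence CERTIFIED by the union bound.


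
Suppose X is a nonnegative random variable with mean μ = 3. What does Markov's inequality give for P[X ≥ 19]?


μ = E[X] = 3, a = 19.
Markov: P[X ≥ 19] ≤ μ/a = (3)/19 = 3/19.
Numerically: ≈ 0.158.
(Since a = 19 > μ = 3.000, the bound 3/19 is < 1 and informative.)

P[X ≥ 19] ≤ 3/19 ≈ 0.158.


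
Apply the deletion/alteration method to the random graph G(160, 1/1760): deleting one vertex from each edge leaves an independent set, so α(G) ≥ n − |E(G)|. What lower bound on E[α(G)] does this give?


E[|E(G)|] = C(160, 2)·p = 12720 · (1/1760) = 159/22.
E[α(G)] ≥ n − E[|E(G)|] = 160 − 159/22 = 3361/22.
Numerically: ≈ 152.772727.
(This is only a lower bound; the true E[α(G)] may be larger.)

E[α(G)] ≥ 3361/22 ≈ 152.772727.


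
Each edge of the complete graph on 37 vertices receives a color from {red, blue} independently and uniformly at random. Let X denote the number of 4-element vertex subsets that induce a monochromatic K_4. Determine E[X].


Let X = Σ_S X_S over the C(37, 4) = 66045 subsets S of size 4, where X_S = 1 if the K_4 on S is monochromatic.
For a fixed S, the K_4 on S has C(4, 2) = 6 edges. P[all 6 edges red] = (1/2)^6, and likewise for blue, so P[monochromatic] = 2·(1/2)^6 = 2^{1 − 6} = 1/32.
Summing: E[X] = C(37, 4) · 2^{1 − 6} = 66045 · 1/32 = 66045/32.
Numerically: E[X] ≈ 2063.906250.

E[X] = C(37,4)·2^(1−C(4,2)) = 66045/32 ≈ 2063.906250.


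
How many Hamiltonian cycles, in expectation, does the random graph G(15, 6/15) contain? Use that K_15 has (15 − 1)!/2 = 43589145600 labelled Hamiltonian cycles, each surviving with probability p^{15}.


K_15 has (15 − 1)!/2 = 43589145600 labelled Hamiltonian cycles.
For each such Hamiltonian cycle H, let X_H = 1 if all 15 edges of H are present in G. Then P[X_H = 1] = p^{15} = (2/5)^{15} = 32768/30517578125.
Summing the indicators: E[X] = Σ_H E[X_H] = 43589145600 · p^{15} = 43589145600 · 32768/30517578125 = 57133164920832/1220703125.
Numerically: E[X] ≈ 46803.5.

E[X] = 43589145600 · (2/5)^{15} = 57133164920832/1220703125 ≈ 46803.5.


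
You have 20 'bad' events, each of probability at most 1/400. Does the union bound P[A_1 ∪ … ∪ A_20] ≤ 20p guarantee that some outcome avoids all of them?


Union bound: P[∪_{i=1}^{20} A_i] ≤ Σ_i P[A_i] ≤ 20·p = 20·(1/400) = 1/20.
Numerically: 1/20 ≈ 0.05000.
Is 1/20 < 1? YES.
Since P[∪ A_i] ≤ 1/20 < 1, the complement has P[∩ A_i^c] ≥ 1 − 1/20 = 19/20 > 0, so some outcome avoids every A_i.

20·p = 1/20 ≈ 0.05000; existence CERTIFIED by the union bound.


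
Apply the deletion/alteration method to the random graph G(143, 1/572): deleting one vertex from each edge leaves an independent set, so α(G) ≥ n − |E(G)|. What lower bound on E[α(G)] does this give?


E[|E(G)|] = C(143, 2)·p = 10153 · (1/572) = 71/4.
E[α(G)] ≥ n − E[|E(G)|] = 143 − 71/4 = 501/4.
Numerically: ≈ 125.250000.
(This is only a lower bound; the true E[α(G)] may be larger.)

E[α(G)] ≥ 501/4 ≈ 125.250000.


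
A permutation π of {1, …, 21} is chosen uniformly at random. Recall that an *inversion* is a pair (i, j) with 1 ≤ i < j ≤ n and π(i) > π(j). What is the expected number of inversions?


Write X = Σ X_I over the C(21, 2) = 210 pairs i < j, with X_I the indicator of one inversion.
There are 210 indicators.
For each fixed pair i < j, the values π(i) and π(j) are two distinct elements of {1, …, 21} in uniformly random order; by symmetry P[π(i) > π(j)] = 1/2.
By linearity: E[X] = 210 · (1/2) = C(21, 2) · (1/2) = 210/2 = 105 ≈ 105.00000.

E[X] = 105 = 105.00000.


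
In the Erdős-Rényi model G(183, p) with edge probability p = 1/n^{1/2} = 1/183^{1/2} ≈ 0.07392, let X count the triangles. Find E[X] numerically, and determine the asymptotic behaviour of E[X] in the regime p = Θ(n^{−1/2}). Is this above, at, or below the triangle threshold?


Number of potential triangles: C(183, 3) = 1004731.
Each occurs with probability p³ ≈ (0.07392)³ ≈ 4.039460e-04.
By linearity: E[X] = C(183, 3)·p³ ≈ 1004731 · 4.039460e-04 ≈ 405.8571.
Since α = 1/2 < 1, p = c/n^{1/2} ≫ 1/n is above the triangle threshold p ~ 1/n. Asymptotically E[X] ~ (c³/6)·n^{3(1−α)} = (1³/6)·n^{1.5} → ∞; triangles are abundant w.h.p.

E[X] ≈ 405.8571; in regime p = Θ(1/n^{1/2}) E[X] diverges (above the triangle threshold p ~ 1/n).


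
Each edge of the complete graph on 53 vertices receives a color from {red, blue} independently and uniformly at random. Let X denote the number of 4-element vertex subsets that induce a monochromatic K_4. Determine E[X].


Let X = Σ_S X_S over the C(53, 4) = 292825 subsets S of size 4, where X_S = 1 if the K_4 on S is monochromatic.
For a fixed S, the K_4 on S has C(4, 2) = 6 edges. P[all 6 edges red] = (1/2)^6, and likewise for blue, so P[monochromatic] = 2·(1/2)^6 = 2^{1 − 6} = 1/32.
By linearity: E[X] = C(53, 4) · 2^{1 − 6} = 292825 · 1/32 = 292825/32.
Numerically: E[X] ≈ 9150.781.

E[X] = C(53,4)·2^(1−C(4,2)) = 292825/32 ≈ 9150.781.


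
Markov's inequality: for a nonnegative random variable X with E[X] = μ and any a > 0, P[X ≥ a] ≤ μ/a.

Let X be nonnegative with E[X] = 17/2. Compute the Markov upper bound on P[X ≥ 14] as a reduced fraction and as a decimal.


μ = E[X] = 17/2, a = 14.
Markov: P[X ≥ 14] ≤ μ/a = (17/2)/14 = 17/28.
Numerically: ≈ 0.607143.
(Since a = 14 > μ = 8.500000, the bound 17/28 is < 1 and informative.)

P[X ≥ 14] ≤ 17/28 ≈ 0.607143.


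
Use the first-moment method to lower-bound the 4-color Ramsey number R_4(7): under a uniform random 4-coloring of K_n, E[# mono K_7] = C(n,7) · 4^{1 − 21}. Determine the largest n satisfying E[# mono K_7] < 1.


We need C(n, 7) · 4^{1 − 21} < 1, i.e. C(n, 7) < 4^{21 − 1} = 1099511627776.
Check values of n near the boundary:
  n = 176: C(176, 7) = 919790691600; 919790691600 < 1099511627776? YES
  n = 177: C(177, 7) = 957664425960; 957664425960 < 1099511627776? YES
  n = 178: C(178, 7) = 996867063280; 996867063280 < 1099511627776? YES
  n = 179: C(179, 7) = 1037437234460; 1037437234460 < 1099511627776? YES
  n = 180: C(180, 7) = 1079414463600; 1079414463600 < 1099511627776? YES
  n = 181: C(181, 7) = 1122839183400; 1122839183400 < 1099511627776? NO
The largest n with C(n, 7) < 1099511627776 is n = 180 (where E[X] = 67463403975/68719476736 ≈ 0.981722). Hence R_4(7) > 180, i.e. R_4(7) ≥ 181.

Largest n = 180; hence R_4(7) > 180.


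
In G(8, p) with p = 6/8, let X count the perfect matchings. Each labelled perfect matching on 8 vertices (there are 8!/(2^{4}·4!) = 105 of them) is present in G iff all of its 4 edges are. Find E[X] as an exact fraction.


K_8 has 8!/(2^{4}·4!) = 105 labelled perfect matchings.
For each such perfect matching H, let X_H = 1 if all 4 edges of H are present in G. Then P[X_H = 1] = p^{4} = (3/4)^{4} = 81/256.
By linearity of expectation: E[X] = Σ_H E[X_H] = 105 · p^{4} = 105 · 81/256 = 8505/256.
Numerically: E[X] ≈ 33.2.

E[X] = 105 · (3/4)^{4} = 8505/256 ≈ 33.2.


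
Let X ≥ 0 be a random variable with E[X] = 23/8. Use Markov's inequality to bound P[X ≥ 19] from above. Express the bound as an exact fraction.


μ = E[X] = 23/8, a = 19.
Markov: P[X ≥ 19] ≤ μ/a = (23/8)/19 = 23/152.
Numerically: ≈ 0.151.
(Since a = 19 > μ = 2.875, the bound 23/152 is < 1 and informative.)

P[X ≥ 19] ≤ 23/152 ≈ 0.151.


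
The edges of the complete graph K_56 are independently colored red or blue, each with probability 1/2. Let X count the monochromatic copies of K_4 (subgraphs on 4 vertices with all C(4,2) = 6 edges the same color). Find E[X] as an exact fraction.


Let X = Σ_S X_S over the C(56, 4) = 367290 subsets S of size 4, where X_S = 1 if the K_4 on S is monochromatic.
For a fixed S, the K_4 on S has C(4, 2) = 6 edges. P[all 6 edges red] = (1/2)^6, and likewise for blue, so P[monochromatic] = 2·(1/2)^6 = 2^{1 − 6} = 1/32.
By linearity: E[X] = C(56, 4) · 2^{1 − 6} = 367290 · 1/32 = 183645/16.
Numerically: E[X] ≈ 11477.812500.

E[X] = C(56,4)·2^(1−C(4,2)) = 183645/16 ≈ 11477.812500.


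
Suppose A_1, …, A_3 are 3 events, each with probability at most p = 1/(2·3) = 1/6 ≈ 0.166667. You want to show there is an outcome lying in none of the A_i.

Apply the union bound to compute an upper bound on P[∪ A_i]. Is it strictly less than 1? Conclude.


Union bound: P[∪_{i=1}^{3} A_i] ≤ Σ_i P[A_i] ≤ 3·p = 3·(1/6) = 1/2.
Numerically: 1/2 ≈ 0.500000.
Is 1/2 < 1? YES.
Since P[∪ A_i] ≤ 1/2 < 1, the complement has P[∩ A_i^c] ≥ 1 − 1/2 = 1/2 > 0, so some outcome avoids every A_i.

3·p = 1/2 ≈ 0.500000; existence CERTIFIED by the union bound.


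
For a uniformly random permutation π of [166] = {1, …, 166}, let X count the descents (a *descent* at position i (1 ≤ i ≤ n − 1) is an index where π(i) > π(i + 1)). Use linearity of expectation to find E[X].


Write X = Σ X_I over i = 1, …, 165, with X_I the indicator of one descent.
There are 165 indicators.
For each fixed i, the pair (π(i), π(i+1)) is a uniformly random ordered pair of distinct values from {1, …, 166}; by symmetry P[π(i) > π(i+1)] = 1/2.
By linearity: E[X] = 165 · (1/2) = (166 − 1) · (1/2) = 165/2 ≈ 82.500.

E[X] = 165/2 = 82.500.


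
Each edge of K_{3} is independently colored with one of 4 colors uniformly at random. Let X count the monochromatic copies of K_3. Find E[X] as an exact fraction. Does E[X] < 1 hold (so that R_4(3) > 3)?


E[X] = C(3, 3) · 4^{1 − 3} = 1 · 4^{−2} = 1/16.
As a reduced fraction: E[X] = 1/16 ≈ 0.0625.
Is E[X] < 1? YES.
Since E[X] < 1, there exists a 4-coloring of K_{3} with no monochromatic K_3; hence R_4(3) > 3.

E[X] = 1/16 ≈ 0.0625; E[X] < 1, so R_4(3) > 3.


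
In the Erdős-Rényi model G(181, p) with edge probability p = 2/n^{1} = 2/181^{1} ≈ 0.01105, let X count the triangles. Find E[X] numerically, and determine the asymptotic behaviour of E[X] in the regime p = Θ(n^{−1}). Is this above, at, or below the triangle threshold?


Number of potential triangles: C(181, 3) = 971970.
Each occurs with probability p³ ≈ (0.01105)³ ≈ 1.3491314e-06.
By linearity: E[X] = C(181, 3)·p³ ≈ 971970 · 1.3491314e-06 ≈ 1.31132.
Here α = 1, so p = 2/n is exactly at the triangle threshold p ~ 1/n. Asymptotically E[X] → c³/6 = 2³/6 = 4/3 ≈ 1.33333, a bounded constant. In this regime the triangle count is asymptotically Poisson(c³/6).

E[X] ≈ 1.31132; in regime p = Θ(1/n^{1}) E[X] stays bounded (at the triangle threshold p ~ 1/n).


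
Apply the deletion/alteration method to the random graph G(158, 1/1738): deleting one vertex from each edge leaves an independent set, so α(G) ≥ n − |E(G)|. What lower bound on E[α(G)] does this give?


E[|E(G)|] = C(158, 2)·p = 12403 · (1/1738) = 157/22.
E[α(G)] ≥ n − E[|E(G)|] = 158 − 157/22 = 3319/22.
Numerically: ≈ 150.86364.
(This is only a lower bound; the true E[α(G)] may be larger.)

E[α(G)] ≥ 3319/22 ≈ 150.86364.


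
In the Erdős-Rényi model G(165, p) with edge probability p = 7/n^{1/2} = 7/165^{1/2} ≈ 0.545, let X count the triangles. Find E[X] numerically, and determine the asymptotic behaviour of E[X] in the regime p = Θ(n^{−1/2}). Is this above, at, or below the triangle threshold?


Number of potential triangles: C(165, 3) = 735130.
Each occurs with probability p³ ≈ (0.545)³ ≈ 1.61833e-01.
By linearity: E[X] = C(165, 3)·p³ ≈ 735130 · 1.61833e-01 ≈ 118968.600.
Since α = 1/2 < 1, p = c/n^{1/2} ≫ 1/n is above the triangle threshold p ~ 1/n. Asymptotically E[X] ~ (c³/6)·n^{3(1−α)} = (7³/6)·n^{1.5} → ∞; triangles are abundant w.h.p.

E[X] ≈ 118968.600; in regime p = Θ(1/n^{1/2}) E[X] diverges (above the triangle threshold p ~ 1/n).


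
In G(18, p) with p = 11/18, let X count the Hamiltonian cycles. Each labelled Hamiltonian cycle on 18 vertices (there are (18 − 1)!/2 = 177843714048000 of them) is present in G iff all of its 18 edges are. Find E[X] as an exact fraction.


K_18 has (18 − 1)!/2 = 177843714048000 labelled Hamiltonian cycles.
For each such Hamiltonian cycle H, let X_H = 1 if all 18 edges of H are present in G. Then P[X_H = 1] = p^{18} = (11/18)^{18} = 5559917313492231481/39346408075296537575424.
Summing the indicators: E[X] = Σ_H E[X_H] = 177843714048000 · p^{18} = 177843714048000 · 5559917313492231481/39346408075296537575424 = 82786473808235140223154875/3294258113514384.
Numerically: E[X] ≈ 2.51e+10.

E[X] = 177843714048000 · (11/18)^{18} = 82786473808235140223154875/3294258113514384 ≈ 2.51e+10.


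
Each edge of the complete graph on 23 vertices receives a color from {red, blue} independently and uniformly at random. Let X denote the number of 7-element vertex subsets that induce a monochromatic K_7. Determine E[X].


Let X = Σ_S X_S over the C(23, 7) = 245157 subsets S of size 7, where X_S = 1 if the K_7 on S is monochromatic.
For a fixed S, the K_7 on S has C(7, 2) = 21 edges. P[all 21 edges red] = (1/2)^21, and likewise for blue, so P[monochromatic] = 2·(1/2)^21 = 2^{1 − 21} = 1/1048576.
By linearity of expectation: E[X] = C(23, 7) · 2^{1 − 21} = 245157 · 1/1048576 = 245157/1048576.
Numerically: E[X] ≈ 0.2338.

E[X] = C(23,7)·2^(1−C(7,2)) = 245157/1048576 ≈ 0.2338.


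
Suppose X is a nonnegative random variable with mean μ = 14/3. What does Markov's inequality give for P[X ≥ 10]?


μ = E[X] = 14/3, a = 10.
Markov: P[X ≥ 10] ≤ μ/a = (14/3)/10 = 7/15.
Numerically: ≈ 0.466667.
(Since a = 10 > μ = 4.666667, the bound 7/15 is < 1 and informative.)

P[X ≥ 10] ≤ 7/15 ≈ 0.466667.


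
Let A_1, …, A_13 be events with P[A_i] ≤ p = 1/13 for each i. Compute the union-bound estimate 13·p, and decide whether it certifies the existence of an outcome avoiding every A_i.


Union bound: P[∪_{i=1}^{13} A_i] ≤ Σ_i P[A_i] ≤ 13·p = 13·(1/13) = 1.
Numerically: 1 ≈ 1.000000.
Is 1 < 1? NO.
Since the bound 1 is ≥ 1, the union bound is uninformative here; it does NOT by itself certify existence.

13·p = 1 ≈ 1.000000; existence NOT certified by the union bound.


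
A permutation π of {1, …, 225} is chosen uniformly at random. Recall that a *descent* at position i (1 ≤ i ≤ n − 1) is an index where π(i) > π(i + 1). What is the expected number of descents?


Write X = Σ X_I over i = 1, …, 224, with X_I the indicator of one descent.
There are 224 indicators.
For each fixed i, the pair (π(i), π(i+1)) is a uniformly random ordered pair of distinct values from {1, …, 225}; by symmetry P[π(i) > π(i+1)] = 1/2.
By linearity: E[X] = 224 · (1/2) = (225 − 1) · (1/2) = 112 ≈ 112.0000.

E[X] = 112 = 112.0000.


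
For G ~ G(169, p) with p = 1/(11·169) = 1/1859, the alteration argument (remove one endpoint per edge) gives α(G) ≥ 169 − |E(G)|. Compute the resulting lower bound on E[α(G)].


E[|E(G)|] = C(169, 2)·p = 14196 · (1/1859) = 84/11.
E[α(G)] ≥ n − E[|E(G)|] = 169 − 84/11 = 1775/11.
Numerically: ≈ 161.363636.
(This is only a lower bound; the true E[α(G)] may be larger.)

E[α(G)] ≥ 1775/11 ≈ 161.363636.


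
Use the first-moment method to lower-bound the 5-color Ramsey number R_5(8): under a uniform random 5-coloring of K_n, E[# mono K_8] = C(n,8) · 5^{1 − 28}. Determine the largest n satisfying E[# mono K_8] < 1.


We need C(n, 8) · 5^{1 − 28} < 1, i.e. C(n, 8) < 5^{28 − 1} = 7450580596923828125.
Check values of n near the boundary:
  n = 859: C(859, 8) = 7115855595170747139; 7115855595170747139 < 7450580596923828125? YES
  n = 860: C(860, 8) = 7182671140665308145; 7182671140665308145 < 7450580596923828125? YES
  n = 861: C(861, 8) = 7250034996615275865; 7250034996615275865 < 7450580596923828125? YES
  n = 862: C(862, 8) = 7317951015318931845; 7317951015318931845 < 7450580596923828125? YES
  n = 863: C(863, 8) = 7386423071602617757; 7386423071602617757 < 7450580596923828125? YES
  n = 864: C(864, 8) = 7455455062926006708; 7455455062926006708 < 7450580596923828125? NO
  n = 865: C(865, 8) = 7525050909487743060; 7525050909487743060 < 7450580596923828125? NO
The largest n with C(n, 8) < 7450580596923828125 is n = 863 (where E[X] = 7386423071602617757/7450580596923828125 ≈ 0.991). Hence R_5(8) > 863, i.e. R_5(8) ≥ 864.

Largest n = 863; hence R_5(8) > 863.


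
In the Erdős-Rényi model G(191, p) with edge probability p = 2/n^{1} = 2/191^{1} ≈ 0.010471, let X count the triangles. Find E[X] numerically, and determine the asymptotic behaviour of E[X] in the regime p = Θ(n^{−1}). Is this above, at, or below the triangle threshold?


Number of potential triangles: C(191, 3) = 1143135.
Each occurs with probability p³ ≈ (0.010471)³ ≈ 1.1481269e-06.
By linearity: E[X] = C(191, 3)·p³ ≈ 1143135 · 1.1481269e-06 ≈ 1.31246.
Here α = 1, so p = 2/n is exactly at the triangle threshold p ~ 1/n. Asymptotically E[X] → c³/6 = 2³/6 = 4/3 ≈ 1.33333, a bounded constant. In this regime the triangle count is asymptotically Poisson(c³/6).

E[X] ≈ 1.31246; in regime p = Θ(1/n^{1}) E[X] stays bounded (at the triangle threshold p ~ 1/n).


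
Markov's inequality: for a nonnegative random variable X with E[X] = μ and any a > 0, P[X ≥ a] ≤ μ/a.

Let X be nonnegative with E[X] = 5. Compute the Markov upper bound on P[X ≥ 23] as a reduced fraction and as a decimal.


μ = E[X] = 5, a = 23.
Markov: P[X ≥ 23] ≤ μ/a = (5)/23 = 5/23.
Numerically: ≈ 0.2174.
(Since a = 23 > μ = 5.0000, the bound 5/23 is < 1 and informative.)

P[X ≥ 23] ≤ 5/23 ≈ 0.2174.


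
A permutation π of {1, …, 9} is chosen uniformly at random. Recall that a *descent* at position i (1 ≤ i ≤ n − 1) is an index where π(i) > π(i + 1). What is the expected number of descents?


Write X = Σ X_I over i = 1, …, 8, with X_I the indicator of one descent.
There are 8 indicators.
For each fixed i, the pair (π(i), π(i+1)) is a uniformly random ordered pair of distinct values from {1, …, 9}; by symmetry P[π(i) > π(i+1)] = 1/2.
By linearity: E[X] = 8 · (1/2) = (9 − 1) · (1/2) = 4 ≈ 4.000.

E[X] = 4 = 4.000.


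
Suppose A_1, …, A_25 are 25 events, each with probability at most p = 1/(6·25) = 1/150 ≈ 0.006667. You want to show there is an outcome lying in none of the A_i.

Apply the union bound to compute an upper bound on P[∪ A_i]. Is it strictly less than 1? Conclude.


Union bound: P[∪_{i=1}^{25} A_i] ≤ Σ_i P[A_i] ≤ 25·p = 25·(1/150) = 1/6.
Numerically: 1/6 ≈ 0.166667.
Is 1/6 < 1? YES.
Since P[∪ A_i] ≤ 1/6 < 1, the complement has P[∩ A_i^c] ≥ 1 − 1/6 = 5/6 > 0, so some outcome avoids every A_i.

25·p = 1/6 ≈ 0.166667; existence CERTIFIED by the union bound.


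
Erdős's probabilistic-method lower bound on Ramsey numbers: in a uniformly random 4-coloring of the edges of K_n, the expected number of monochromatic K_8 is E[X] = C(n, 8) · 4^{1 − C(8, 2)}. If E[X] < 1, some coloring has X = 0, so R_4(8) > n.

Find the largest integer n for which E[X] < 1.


We need C(n, 8) · 4^{1 − 28} < 1, i.e. C(n, 8) < 4^{28 − 1} = 18014398509481984.
Check values of n near the boundary:
  n = 407: C(407, 8) = 17424959239309050; 17424959239309050 < 18014398509481984? YES
  n = 408: C(408, 8) = 17773458424095231; 17773458424095231 < 18014398509481984? YES
  n = 409: C(409, 8) = 18128041135797879; 18128041135797879 < 18014398509481984? NO
  n = 410: C(410, 8) = 18488798173326195; 18488798173326195 < 18014398509481984? NO
The largest n with C(n, 8) < 18014398509481984 is n = 408 (where E[X] = 17773458424095231/18014398509481984 ≈ 0.986625). Hence R_4(8) > 408, i.e. R_4(8) ≥ 409.

Largest n = 408; hence R_4(8) > 408.


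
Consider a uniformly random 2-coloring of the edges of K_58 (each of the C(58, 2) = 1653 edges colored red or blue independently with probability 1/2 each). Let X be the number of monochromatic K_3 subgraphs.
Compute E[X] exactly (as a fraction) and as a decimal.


Let X = Σ_S X_S over the C(58, 3) = 30856 subsets S of size 3, where X_S = 1 if the K_3 on S is monochromatic.
For a fixed S, the K_3 on S has C(3, 2) = 3 edges. P[all 3 edges red] = (1/2)^3, and likewise for blue, so P[monochromatic] = 2·(1/2)^3 = 2^{1 − 3} = 1/4.
By linearity of expectation: E[X] = C(58, 3) · 2^{1 − 3} = 30856 · 1/4 = 7714.
Numerically: E[X] ≈ 7714.0000.

E[X] = C(58,3)·2^(1−C(3,2)) = 7714 ≈ 7714.0000.


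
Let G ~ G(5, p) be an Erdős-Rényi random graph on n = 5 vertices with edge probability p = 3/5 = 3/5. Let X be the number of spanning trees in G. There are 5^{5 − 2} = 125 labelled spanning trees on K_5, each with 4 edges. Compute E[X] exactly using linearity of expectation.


K_5 has 5^{5 − 2} = 125 labelled spanning trees.
For each such spanning tree H, let X_H = 1 if all 4 edges of H are present in G. Then P[X_H = 1] = p^{4} = (3/5)^{4} = 81/625.
By linearity of expectation: E[X] = Σ_H E[X_H] = 125 · p^{4} = 125 · 81/625 = 81/5.
Numerically: E[X] ≈ 16.2.

E[X] = 125 · (3/5)^{4} = 81/5 ≈ 16.2.


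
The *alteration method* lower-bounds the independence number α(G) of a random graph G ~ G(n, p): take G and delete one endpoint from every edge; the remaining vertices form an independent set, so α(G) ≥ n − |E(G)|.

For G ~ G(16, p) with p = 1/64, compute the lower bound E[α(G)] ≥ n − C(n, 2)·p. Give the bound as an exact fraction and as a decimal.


E[|E(G)|] = C(16, 2)·p = 120 · (1/64) = 15/8.
E[α(G)] ≥ n − E[|E(G)|] = 16 − 15/8 = 113/8.
Numerically: ≈ 14.12500.
(This is only a lower bound; the true E[α(G)] may be larger.)

E[α(G)] ≥ 113/8 ≈ 14.12500.


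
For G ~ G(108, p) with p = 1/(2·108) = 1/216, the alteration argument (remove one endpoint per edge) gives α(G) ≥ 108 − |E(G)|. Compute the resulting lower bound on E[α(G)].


E[|E(G)|] = C(108, 2)·p = 5778 · (1/216) = 107/4.
E[α(G)] ≥ n − E[|E(G)|] = 108 − 107/4 = 325/4.
Numerically: ≈ 81.250.
(This is only a lower bound; the true E[α(G)] may be larger.)

E[α(G)] ≥ 325/4 ≈ 81.250.


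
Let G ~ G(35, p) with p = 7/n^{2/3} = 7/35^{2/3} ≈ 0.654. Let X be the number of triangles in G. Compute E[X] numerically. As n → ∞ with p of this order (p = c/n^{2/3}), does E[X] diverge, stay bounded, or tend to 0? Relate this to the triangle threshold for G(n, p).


Number of potential triangles: C(35, 3) = 6545.
Each occurs with probability p³ ≈ (0.654)³ ≈ 2.80000e-01.
By linearity: E[X] = C(35, 3)·p³ ≈ 6545 · 2.80000e-01 ≈ 1832.600.
Since α = 2/3 < 1, p = c/n^{2/3} ≫ 1/n is above the triangle threshold p ~ 1/n. Asymptotically E[X] ~ (c³/6)·n^{3(1−α)} = (7³/6)·n^{1} → ∞; triangles are abundant w.h.p.

E[X] ≈ 1832.600; in regime p = Θ(1/n^{2/3}) E[X] diverges (above the triangle threshold p ~ 1/n).


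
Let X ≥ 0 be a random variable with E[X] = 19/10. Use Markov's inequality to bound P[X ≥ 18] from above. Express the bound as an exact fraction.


μ = E[X] = 19/10, a = 18.
Markov: P[X ≥ 18] ≤ μ/a = (19/10)/18 = 19/180.
Numerically: ≈ 0.10556.
(Since a = 18 > μ = 1.90000, the bound 19/180 is < 1 and informative.)

P[X ≥ 18] ≤ 19/180 ≈ 0.10556.


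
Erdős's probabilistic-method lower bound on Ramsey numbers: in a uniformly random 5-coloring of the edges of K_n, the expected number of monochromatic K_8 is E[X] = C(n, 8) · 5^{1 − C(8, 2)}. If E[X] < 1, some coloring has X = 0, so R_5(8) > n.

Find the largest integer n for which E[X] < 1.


We need C(n, 8) · 5^{1 − 28} < 1, i.e. C(n, 8) < 5^{28 − 1} = 7450580596923828125.
Check values of n near the boundary:
  n = 857: C(857, 8) = 6983854138365964575; 6983854138365964575 < 7450580596923828125? YES
  n = 858: C(858, 8) = 7049584530256467771; 7049584530256467771 < 7450580596923828125? YES
  n = 859: C(859, 8) = 7115855595170747139; 7115855595170747139 < 7450580596923828125? YES
  n = 860: C(860, 8) = 7182671140665308145; 7182671140665308145 < 7450580596923828125? YES
  n = 861: C(861, 8) = 7250034996615275865; 7250034996615275865 < 7450580596923828125? YES
  n = 862: C(862, 8) = 7317951015318931845; 7317951015318931845 < 7450580596923828125? YES
  n = 863: C(863, 8) = 7386423071602617757; 7386423071602617757 < 7450580596923828125? YES
  n = 864: C(864, 8) = 7455455062926006708; 7455455062926006708 < 7450580596923828125? NO
The largest n with C(n, 8) < 7450580596923828125 is n = 863 (where E[X] = 7386423071602617757/7450580596923828125 ≈ 0.991389). Hence R_5(8) > 863, i.e. R_5(8) ≥ 864.

Largest n = 863; hence R_5(8) > 863.


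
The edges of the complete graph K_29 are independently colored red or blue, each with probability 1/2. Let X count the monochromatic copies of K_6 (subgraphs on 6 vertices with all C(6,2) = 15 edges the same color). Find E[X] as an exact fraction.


Let X = Σ_S X_S over the C(29, 6) = 475020 subsets S of size 6, where X_S = 1 if the K_6 on S is monochromatic.
For a fixed S, the K_6 on S has C(6, 2) = 15 edges. P[all 15 edges red] = (1/2)^15, and likewise for blue, so P[monochromatic] = 2·(1/2)^15 = 2^{1 − 15} = 1/16384.
By linearity of expectation: E[X] = C(29, 6) · 2^{1 − 15} = 475020 · 1/16384 = 118755/4096.
Numerically: E[X] ≈ 28.99292.

E[X] = C(29,6)·2^(1−C(6,2)) = 118755/4096 ≈ 28.99292.


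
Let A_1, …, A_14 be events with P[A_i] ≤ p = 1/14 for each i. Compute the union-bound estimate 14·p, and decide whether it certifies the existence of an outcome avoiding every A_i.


Union bound: P[∪_{i=1}^{14} A_i] ≤ Σ_i P[A_i] ≤ 14·p = 14·(1/14) = 1.
Numerically: 1 ≈ 1.000.
Is 1 < 1? NO.
Since the bound 1 is ≥ 1, the union bound is uninformative here; it does NOT by itself certify existence.

14·p = 1 ≈ 1.000; existence NOT certified by the union bound.


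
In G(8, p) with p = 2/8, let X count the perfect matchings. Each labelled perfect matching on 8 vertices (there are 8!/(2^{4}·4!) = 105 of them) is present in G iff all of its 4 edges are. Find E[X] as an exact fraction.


K_8 has 8!/(2^{4}·4!) = 105 labelled perfect matchings.
For each such perfect matching H, let X_H = 1 if all 4 edges of H are present in G. Then P[X_H = 1] = p^{4} = (1/4)^{4} = 1/256.
By linearity of expectation: E[X] = Σ_H E[X_H] = 105 · p^{4} = 105 · 1/256 = 105/256.
Numerically: E[X] ≈ 0.410156.

E[X] = 105 · (1/4)^{4} = 105/256 ≈ 0.410156.


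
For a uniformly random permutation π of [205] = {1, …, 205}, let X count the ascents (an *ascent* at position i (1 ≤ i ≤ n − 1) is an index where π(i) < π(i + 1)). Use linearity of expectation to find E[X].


Write X = Σ X_I over i = 1, …, 204, with X_I the indicator of one ascent.
There are 204 indicators.
For each fixed i, the pair (π(i), π(i+1)) is a uniformly random ordered pair of distinct values from {1, …, 205}; by symmetry P[π(i) < π(i+1)] = 1/2.
By linearity: E[X] = 204 · (1/2) = (205 − 1) · (1/2) = 102 ≈ 102.00000.

E[X] = 102 = 102.00000.


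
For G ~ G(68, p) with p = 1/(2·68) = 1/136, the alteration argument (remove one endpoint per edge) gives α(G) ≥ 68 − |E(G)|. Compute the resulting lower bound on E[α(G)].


E[|E(G)|] = C(68, 2)·p = 2278 · (1/136) = 67/4.
E[α(G)] ≥ n − E[|E(G)|] = 68 − 67/4 = 205/4.
Numerically: ≈ 51.25000.
(This is only a lower bound; the true E[α(G)] may be larger.)

E[α(G)] ≥ 205/4 ≈ 51.25000.


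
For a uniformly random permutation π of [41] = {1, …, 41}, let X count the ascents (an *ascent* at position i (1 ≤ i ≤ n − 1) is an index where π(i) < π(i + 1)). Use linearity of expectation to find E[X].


Write X = Σ X_I over i = 1, …, 40, with X_I the indicator of one ascent.
There are 40 indicators.
For each fixed i, the pair (π(i), π(i+1)) is a uniformly random ordered pair of distinct values from {1, …, 41}; by symmetry P[π(i) < π(i+1)] = 1/2.
By linearity: E[X] = 40 · (1/2) = (41 − 1) · (1/2) = 20 ≈ 20.0000.

E[X] = 20 = 20.0000.


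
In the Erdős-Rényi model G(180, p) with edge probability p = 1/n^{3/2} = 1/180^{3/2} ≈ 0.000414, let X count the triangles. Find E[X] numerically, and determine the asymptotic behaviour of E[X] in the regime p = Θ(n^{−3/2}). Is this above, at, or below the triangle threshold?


Number of potential triangles: C(180, 3) = 955860.
Each occurs with probability p³ ≈ (0.000414)³ ≈ 7.10025e-11.
By linearity: E[X] = C(180, 3)·p³ ≈ 955860 · 7.10025e-11 ≈ 0.000.
Since α = 3/2 > 1, p = c/n^{3/2} = o(1/n) is below the triangle threshold p ~ 1/n. Asymptotically E[X] ~ (c³/6)·n^{3(1−α)} = (1³/6)·n^{-1.5} → 0, so by Markov's inequality G has no triangles w.h.p.

E[X] ≈ 0.000; in regime p = Θ(1/n^{3/2}) E[X] tends to 0 (below the triangle threshold p ~ 1/n).


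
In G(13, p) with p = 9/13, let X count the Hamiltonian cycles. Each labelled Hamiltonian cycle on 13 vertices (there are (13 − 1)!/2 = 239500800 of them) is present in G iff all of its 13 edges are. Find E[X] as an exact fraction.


K_13 has (13 − 1)!/2 = 239500800 labelled Hamiltonian cycles.
For each such Hamiltonian cycle H, let X_H = 1 if all 13 edges of H are present in G. Then P[X_H = 1] = p^{13} = (9/13)^{13} = 2541865828329/302875106592253.
Summing the indicators: E[X] = Σ_H E[X_H] = 239500800 · p^{13} = 239500800 · 2541865828329/302875106592253 = 608778899377458163200/302875106592253.
Numerically: E[X] ≈ 2.01e+06.

E[X] = 239500800 · (9/13)^{13} = 608778899377458163200/302875106592253 ≈ 2.01e+06.


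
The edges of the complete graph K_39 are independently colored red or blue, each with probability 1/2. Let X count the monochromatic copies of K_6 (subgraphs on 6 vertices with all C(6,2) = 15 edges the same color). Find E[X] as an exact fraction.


Let X = Σ_S X_S over the C(39, 6) = 3262623 subsets S of size 6, where X_S = 1 if the K_6 on S is monochromatic.
For a fixed S, the K_6 on S has C(6, 2) = 15 edges. P[all 15 edges red] = (1/2)^15, and likewise for blue, so P[monochromatic] = 2·(1/2)^15 = 2^{1 − 15} = 1/16384.
Summing: E[X] = C(39, 6) · 2^{1 − 15} = 3262623 · 1/16384 = 3262623/16384.
Numerically: E[X] ≈ 199.1347.

E[X] = C(39,6)·2^(1−C(6,2)) = 3262623/16384 ≈ 199.1347.


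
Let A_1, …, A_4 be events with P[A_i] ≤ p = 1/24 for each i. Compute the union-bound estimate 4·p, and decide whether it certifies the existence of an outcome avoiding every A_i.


Union bound: P[∪_{i=1}^{4} A_i] ≤ Σ_i P[A_i] ≤ 4·p = 4·(1/24) = 1/6.
Numerically: 1/6 ≈ 0.1666667.
Is 1/6 < 1? YES.
Since P[∪ A_i] ≤ 1/6 < 1, the complement has P[∩ A_i^c] ≥ 1 − 1/6 = 5/6 > 0, so some outcome avoids every A_i.

4·p = 1/6 ≈ 0.1666667; existence CERTIFIED by the union bound.


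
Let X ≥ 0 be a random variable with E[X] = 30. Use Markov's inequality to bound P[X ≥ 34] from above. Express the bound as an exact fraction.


μ = E[X] = 30, a = 34.
Markov: P[X ≥ 34] ≤ μ/a = (30)/34 = 15/17.
Numerically: ≈ 0.88235.
(Since a = 34 > μ = 30.00000, the bound 15/17 is < 1 and informative.)

P[X ≥ 34] ≤ 15/17 ≈ 0.88235.


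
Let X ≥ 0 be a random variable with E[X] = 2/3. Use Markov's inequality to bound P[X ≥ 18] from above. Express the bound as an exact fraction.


μ = E[X] = 2/3, a = 18.
Markov: P[X ≥ 18] ≤ μ/a = (2/3)/18 = 1/27.
Numerically: ≈ 0.03704.
(Since a = 18 > μ = 0.66667, the bound 1/27 is < 1 and informative.)

P[X ≥ 18] ≤ 1/27 ≈ 0.03704.


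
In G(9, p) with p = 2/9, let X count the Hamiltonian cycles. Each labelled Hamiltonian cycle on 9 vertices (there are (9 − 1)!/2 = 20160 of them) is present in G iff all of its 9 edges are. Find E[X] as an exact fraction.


K_9 has (9 − 1)!/2 = 20160 labelled Hamiltonian cycles.
For each such Hamiltonian cycle H, let X_H = 1 if all 9 edges of H are present in G. Then P[X_H = 1] = p^{9} = (2/9)^{9} = 512/387420489.
By linearity: E[X] = Σ_H E[X_H] = 20160 · p^{9} = 20160 · 512/387420489 = 1146880/43046721.
Numerically: E[X] ≈ 0.0266.

E[X] = 20160 · (2/9)^{9} = 1146880/43046721 ≈ 0.0266.


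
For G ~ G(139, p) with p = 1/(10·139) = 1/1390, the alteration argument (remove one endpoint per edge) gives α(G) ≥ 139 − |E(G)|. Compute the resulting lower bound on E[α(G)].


E[|E(G)|] = C(139, 2)·p = 9591 · (1/1390) = 69/10.
E[α(G)] ≥ n − E[|E(G)|] = 139 − 69/10 = 1321/10.
Numerically: ≈ 132.100.
(This is only a lower bound; the true E[α(G)] may be larger.)

E[α(G)] ≥ 1321/10 ≈ 132.100.


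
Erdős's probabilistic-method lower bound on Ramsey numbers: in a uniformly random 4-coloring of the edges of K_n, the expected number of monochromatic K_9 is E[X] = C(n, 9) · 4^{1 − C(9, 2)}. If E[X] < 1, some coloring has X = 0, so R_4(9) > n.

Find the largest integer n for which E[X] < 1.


We need C(n, 9) · 4^{1 − 36} < 1, i.e. C(n, 9) < 4^{36 − 1} = 1180591620717411303424.
Check values of n near the boundary:
  n = 912: C(912, 9) = 1156095740032081475120; 1156095740032081475120 < 1180591620717411303424? YES
  n = 913: C(913, 9) = 1167605542753639808390; 1167605542753639808390 < 1180591620717411303424? YES
  n = 914: C(914, 9) = 1179217089587653905932; 1179217089587653905932 < 1180591620717411303424? YES
  n = 915: C(915, 9) = 1190931166636537885130; 1190931166636537885130 < 1180591620717411303424? NO
  n = 916: C(916, 9) = 1202748565202942340440; 1202748565202942340440 < 1180591620717411303424? NO
  n = 917: C(917, 9) = 1214670081818390006810; 1214670081818390006810 < 1180591620717411303424? NO
The largest n with C(n, 9) < 1180591620717411303424 is n = 914 (where E[X] = 294804272396913476483/295147905179352825856 ≈ 0.998836). Hence R_4(9) > 914, i.e. R_4(9) ≥ 915.

Largest n = 914; hence R_4(9) > 914.


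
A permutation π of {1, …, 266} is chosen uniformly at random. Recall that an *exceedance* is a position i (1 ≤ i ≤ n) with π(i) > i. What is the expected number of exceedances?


Write X = Σ_{i=1}^{266} X_i, where X_i = 1_{π(i) > i}.
For each fixed i, π(i) is uniform over {1, …, 266} (marginal of a uniform permutation), so P[π(i) > i] = (n − i)/n. Summing: Σ_{i=1}^{266} (n − i)/n = (0 + 1 + … + 265)/266 = 266(266 − 1)/(2·266) = (266 − 1)/2.
Hence E[X] = Σ_{i=1}^{266} (266 − i)/266 = 265/2 ≈ 132.500000.

E[X] = 265/2 = 132.500000.


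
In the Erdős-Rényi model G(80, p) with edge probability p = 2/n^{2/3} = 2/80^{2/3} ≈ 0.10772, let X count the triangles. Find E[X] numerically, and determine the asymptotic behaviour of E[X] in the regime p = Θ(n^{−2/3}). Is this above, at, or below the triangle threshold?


Number of potential triangles: C(80, 3) = 82160.
Each occurs with probability p³ ≈ (0.10772)³ ≈ 1.2500000e-03.
By linearity: E[X] = C(80, 3)·p³ ≈ 82160 · 1.2500000e-03 ≈ 102.70000.
Since α = 2/3 < 1, p = c/n^{2/3} ≫ 1/n is above the triangle threshold p ~ 1/n. Asymptotically E[X] ~ (c³/6)·n^{3(1−α)} = (2³/6)·n^{1} → ∞; triangles are abundant w.h.p.

E[X] ≈ 102.70000; in regime p = Θ(1/n^{2/3}) E[X] diverges (above the triangle threshold p ~ 1/n).


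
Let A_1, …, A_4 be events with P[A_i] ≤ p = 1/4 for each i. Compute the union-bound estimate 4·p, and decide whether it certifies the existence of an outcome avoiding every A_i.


Union bound: P[∪_{i=1}^{4} A_i] ≤ Σ_i P[A_i] ≤ 4·p = 4·(1/4) = 1.
Numerically: 1 ≈ 1.0000000.
Is 1 < 1? NO.
Since the bound 1 is ≥ 1, the union bound is uninformative here; it does NOT by itself certify existence.

4·p = 1 ≈ 1.0000000; existence NOT certified by the union bound.


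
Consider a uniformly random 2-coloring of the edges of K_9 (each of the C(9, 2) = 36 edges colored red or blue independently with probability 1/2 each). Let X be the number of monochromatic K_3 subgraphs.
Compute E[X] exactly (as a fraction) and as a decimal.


Let X = Σ_S X_S over the C(9, 3) = 84 subsets S of size 3, where X_S = 1 if the K_3 on S is monochromatic.
For a fixed S, the K_3 on S has C(3, 2) = 3 edges. P[all 3 edges red] = (1/2)^3, and likewise for blue, so P[monochromatic] = 2·(1/2)^3 = 2^{1 − 3} = 1/4.
Summing: E[X] = C(9, 3) · 2^{1 − 3} = 84 · 1/4 = 21.
Numerically: E[X] ≈ 21.00000.

E[X] = C(9,3)·2^(1−C(3,2)) = 21 ≈ 21.00000.


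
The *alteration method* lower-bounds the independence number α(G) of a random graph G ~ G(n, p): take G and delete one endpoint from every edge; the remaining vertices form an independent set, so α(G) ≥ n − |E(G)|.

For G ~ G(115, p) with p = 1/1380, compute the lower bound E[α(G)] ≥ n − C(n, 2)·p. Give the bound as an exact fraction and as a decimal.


E[|E(G)|] = C(115, 2)·p = 6555 · (1/1380) = 19/4.
E[α(G)] ≥ n − E[|E(G)|] = 115 − 19/4 = 441/4.
Numerically: ≈ 110.2500.
(This is only a lower bound; the true E[α(G)] may be larger.)

E[α(G)] ≥ 441/4 ≈ 110.2500.
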